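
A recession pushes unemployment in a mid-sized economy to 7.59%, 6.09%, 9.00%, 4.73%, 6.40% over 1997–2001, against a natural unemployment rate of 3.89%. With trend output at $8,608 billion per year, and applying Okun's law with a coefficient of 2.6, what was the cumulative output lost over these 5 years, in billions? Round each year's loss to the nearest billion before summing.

Year 1997: gap = -2.6 × (7.59 - 3.89) = -9.62%, loss ≈ 8608 × 9.62/100 ≈ 828.
Year 1998: gap = -2.6 × (6.09 - 3.89) = -5.72%, loss ≈ 8608 × 5.72/100 ≈ 492.
Year 1999: gap = -2.6 × (9 - 3.89) = -13.286%, loss ≈ 8608 × 13.286/100 ≈ 1144.
Year 2000: gap = -2.6 × (4.73 - 3.89) = -2.184%, loss ≈ 8608 × 2.184/100 ≈ 188.
Year 2001: gap = -2.6 × (6.4 - 3.89) = -6.526%, loss ≈ 8608 × 6.526/100 ≈ 562.
Total lost output = 828 + 492 + 1144 + 188 + 562 = 3214 billion.

$3,214 billion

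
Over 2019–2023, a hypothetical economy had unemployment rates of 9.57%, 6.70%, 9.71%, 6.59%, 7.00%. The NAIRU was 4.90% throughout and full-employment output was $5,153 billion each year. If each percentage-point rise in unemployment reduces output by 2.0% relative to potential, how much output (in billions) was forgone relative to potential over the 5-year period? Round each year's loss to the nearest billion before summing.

$1,553 billion

Year 2019: gap = -2.0 × (9.57 - 4.9) = -9.34%, loss ≈ 5153 × 9.34/100 ≈ 481.
Year 2020: gap = -2.0 × (6.7 - 4.9) = -3.6%, loss ≈ 5153 × 3.6/100 ≈ 186.
Year 2021: gap = -2.0 × (9.71 - 4.9) = -9.62%, loss ≈ 5153 × 9.62/100 ≈ 496.
Year 2022: gap = -2.0 × (6.59 - 4.9) = -3.38%, loss ≈ 5153 × 3.38/100 ≈ 174.
Year 2023: gap = -2.0 × (7 - 4.9) = -4.2%, loss ≈ 5153 × 4.2/100 ≈ 216.
Total lost output = 481 + 186 + 496 + 174 + 216 = 1553 billion.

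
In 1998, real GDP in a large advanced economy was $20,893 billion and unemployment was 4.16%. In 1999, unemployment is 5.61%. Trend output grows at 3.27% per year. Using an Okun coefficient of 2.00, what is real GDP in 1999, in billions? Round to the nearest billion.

$20,970 billion

Δu = 5.61 - 4.16 = 1.45 points.
Okun's law (growth form): g_Y = g_Y* - β × Δu = 3.27 - 2.00 × (1.45) = 3.27 - 2.9 = 0.37%.
Real GDP in the next year = 20893 × (1 + 0.37/100) = 20893 × 1.0037 ≈ 20970 billion.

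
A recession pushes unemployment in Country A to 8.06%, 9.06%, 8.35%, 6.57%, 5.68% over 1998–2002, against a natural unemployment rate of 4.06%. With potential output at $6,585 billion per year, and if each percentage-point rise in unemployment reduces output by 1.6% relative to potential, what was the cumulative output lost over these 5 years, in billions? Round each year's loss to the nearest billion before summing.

Year 1998: gap = -1.6 × (8.06 - 4.06) = -6.4%, loss ≈ 6585 × 6.4/100 ≈ 421.
Year 1999: gap = -1.6 × (9.06 - 4.06) = -8%, loss ≈ 6585 × 8/100 ≈ 527.
Year 2000: gap = -1.6 × (8.35 - 4.06) = -6.864%, loss ≈ 6585 × 6.864/100 ≈ 452.
Year 2001: gap = -1.6 × (6.57 - 4.06) = -4.016%, loss ≈ 6585 × 4.016/100 ≈ 264.
Year 2002: gap = -1.6 × (5.68 - 4.06) = -2.592%, loss ≈ 6585 × 2.592/100 ≈ 171.
Total lost output = 421 + 527 + 452 + 264 + 171 = 1835 billion.

$1,835 billion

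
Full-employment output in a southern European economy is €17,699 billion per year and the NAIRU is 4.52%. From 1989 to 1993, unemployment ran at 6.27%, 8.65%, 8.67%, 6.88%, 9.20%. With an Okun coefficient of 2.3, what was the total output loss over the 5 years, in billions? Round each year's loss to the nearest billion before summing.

Year 1989: gap = -2.3 × (6.27 - 4.52) = -4.025%, loss ≈ 17699 × 4.025/100 ≈ 712.
Year 1990: gap = -2.3 × (8.65 - 4.52) = -9.499%, loss ≈ 17699 × 9.499/100 ≈ 1681.
Year 1991: gap = -2.3 × (8.67 - 4.52) = -9.545%, loss ≈ 17699 × 9.545/100 ≈ 1689.
Year 1992: gap = -2.3 × (6.88 - 4.52) = -5.428%, loss ≈ 17699 × 5.428/100 ≈ 961.
Year 1993: gap = -2.3 × (9.2 - 4.52) = -10.764%, loss ≈ 17699 × 10.764/100 ≈ 1905.
Total lost output = 712 + 1681 + 1689 + 961 + 1905 = 6948 billion.

€6,948 billion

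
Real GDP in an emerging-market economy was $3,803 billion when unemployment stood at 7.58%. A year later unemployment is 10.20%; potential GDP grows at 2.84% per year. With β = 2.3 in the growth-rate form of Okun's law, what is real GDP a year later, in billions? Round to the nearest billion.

Δu = 10.2 - 7.58 = 2.62 points.
Okun's law (growth form): g_Y = g_Y* - β × Δu = 2.84 - 2.3 × (2.62) = 2.84 - 6.026 = -3.186%.
Real GDP in the next year = 3803 × (1 - 3.186/100) = 3803 × 0.96814 ≈ 3682 billion.

$3,682 billion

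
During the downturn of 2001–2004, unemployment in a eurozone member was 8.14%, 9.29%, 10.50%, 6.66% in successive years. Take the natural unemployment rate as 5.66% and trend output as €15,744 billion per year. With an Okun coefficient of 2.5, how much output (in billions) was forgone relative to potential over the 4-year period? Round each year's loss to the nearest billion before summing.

Year 2001: gap = -2.5 × (8.14 - 5.66) = -6.2%, loss ≈ 15744 × 6.2/100 ≈ 976.
Year 2002: gap = -2.5 × (9.29 - 5.66) = -9.075%, loss ≈ 15744 × 9.075/100 ≈ 1429.
Year 2003: gap = -2.5 × (10.5 - 5.66) = -12.1%, loss ≈ 15744 × 12.1/100 ≈ 1905.
Year 2004: gap = -2.5 × (6.66 - 5.66) = -2.5%, loss ≈ 15744 × 2.5/100 ≈ 394.
Total lost output = 976 + 1429 + 1905 + 394 = 4704 billion.

€4,704 billion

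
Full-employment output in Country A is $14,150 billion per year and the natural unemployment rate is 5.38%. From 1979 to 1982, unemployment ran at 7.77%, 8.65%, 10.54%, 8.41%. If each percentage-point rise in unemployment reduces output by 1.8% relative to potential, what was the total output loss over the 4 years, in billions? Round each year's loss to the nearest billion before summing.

$3,528 billion

Year 1979: gap = -1.8 × (7.77 - 5.38) = -4.302%, loss ≈ 14150 × 4.302/100 ≈ 609.
Year 1980: gap = -1.8 × (8.65 - 5.38) = -5.886%, loss ≈ 14150 × 5.886/100 ≈ 833.
Year 1981: gap = -1.8 × (10.54 - 5.38) = -9.288%, loss ≈ 14150 × 9.288/100 ≈ 1314.
Year 1982: gap = -1.8 × (8.41 - 5.38) = -5.454%, loss ≈ 14150 × 5.454/100 ≈ 772.
Total lost output = 609 + 833 + 1314 + 772 = 3528 billion.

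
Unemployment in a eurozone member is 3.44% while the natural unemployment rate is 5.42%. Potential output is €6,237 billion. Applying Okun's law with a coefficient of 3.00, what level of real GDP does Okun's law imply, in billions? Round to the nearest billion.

Unemployment gap = 3.44 - 5.42 = -1.98 points, so the output gap is -3 × (-1.98) = 5.94%.
Actual GDP = 6237 × (1 + 5.94/100) = 6237 × 1.0594 ≈ 6607 billion.

€6,607 billion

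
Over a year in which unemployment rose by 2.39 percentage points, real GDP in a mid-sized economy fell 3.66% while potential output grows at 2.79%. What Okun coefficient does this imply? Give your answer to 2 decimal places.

Growth form: g_Y = g_Y* - β × Δu, so β = (g_Y* - g_Y)/Δu.
β = (2.79 + 3.66)/2.39 = 6.45/2.39 = 2.70.

β ≈ 2.70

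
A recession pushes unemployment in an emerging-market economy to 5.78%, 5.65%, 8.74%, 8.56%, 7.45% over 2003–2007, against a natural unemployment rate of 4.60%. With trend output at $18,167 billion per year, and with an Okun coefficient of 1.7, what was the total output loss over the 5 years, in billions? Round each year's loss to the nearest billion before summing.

$4,070 billion

Year 2003: gap = -1.7 × (5.78 - 4.6) = -2.006%, loss ≈ 18167 × 2.006/100 ≈ 364.
Year 2004: gap = -1.7 × (5.65 - 4.6) = -1.785%, loss ≈ 18167 × 1.785/100 ≈ 324.
Year 2005: gap = -1.7 × (8.74 - 4.6) = -7.038%, loss ≈ 18167 × 7.038/100 ≈ 1279.
Year 2006: gap = -1.7 × (8.56 - 4.6) = -6.732%, loss ≈ 18167 × 6.732/100 ≈ 1223.
Year 2007: gap = -1.7 × (7.45 - 4.6) = -4.845%, loss ≈ 18167 × 4.845/100 ≈ 880.
Total lost output = 364 + 324 + 1279 + 1223 + 880 = 4070 billion.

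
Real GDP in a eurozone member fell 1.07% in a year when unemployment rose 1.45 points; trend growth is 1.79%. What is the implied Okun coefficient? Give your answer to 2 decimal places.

β ≈ 1.97

Growth form: g_Y = g_Y* - β × Δu, so β = (g_Y* - g_Y)/Δu.
β = (1.79 + 1.07)/1.45 = 2.86/1.45 = 1.97.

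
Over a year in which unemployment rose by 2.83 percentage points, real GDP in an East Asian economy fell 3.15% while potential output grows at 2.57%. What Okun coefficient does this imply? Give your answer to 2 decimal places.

Growth form: g_Y = g_Y* - β × Δu, so β = (g_Y* - g_Y)/Δu.
β = (2.57 + 3.15)/2.83 = 5.72/2.83 = 2.02.

β ≈ 2.02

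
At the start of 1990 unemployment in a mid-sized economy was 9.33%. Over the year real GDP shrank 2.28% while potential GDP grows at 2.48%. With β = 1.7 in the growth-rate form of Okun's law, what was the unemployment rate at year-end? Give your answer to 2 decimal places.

12.13%

Growth-rate Okun's law: g_Y = g_Y* - β × Δu, so Δu = (g_Y* - g_Y)/β.
Δu = (2.48 + 2.28)/1.7 = 4.76/1.7 = 2.80 percentage points.
Year-end unemployment = 9.33 + 2.8 = 12.13%.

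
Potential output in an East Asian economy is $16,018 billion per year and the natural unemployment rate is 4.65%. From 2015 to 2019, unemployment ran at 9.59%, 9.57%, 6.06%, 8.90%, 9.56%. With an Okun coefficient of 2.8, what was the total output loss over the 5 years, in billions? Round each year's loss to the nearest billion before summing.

Year 2015: gap = -2.8 × (9.59 - 4.65) = -13.832%, loss ≈ 16018 × 13.832/100 ≈ 2216.
Year 2016: gap = -2.8 × (9.57 - 4.65) = -13.776%, loss ≈ 16018 × 13.776/100 ≈ 2207.
Year 2017: gap = -2.8 × (6.06 - 4.65) = -3.948%, loss ≈ 16018 × 3.948/100 ≈ 632.
Year 2018: gap = -2.8 × (8.9 - 4.65) = -11.9%, loss ≈ 16018 × 11.9/100 ≈ 1906.
Year 2019: gap = -2.8 × (9.56 - 4.65) = -13.748%, loss ≈ 16018 × 13.748/100 ≈ 2202.
Total lost output = 2216 + 2207 + 632 + 1906 + 2202 = 9163 billion.

$9,163 billion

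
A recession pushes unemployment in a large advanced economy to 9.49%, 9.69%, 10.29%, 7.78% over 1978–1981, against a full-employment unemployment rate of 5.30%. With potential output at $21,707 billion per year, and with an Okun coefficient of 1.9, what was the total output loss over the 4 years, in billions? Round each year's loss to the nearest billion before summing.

Year 1978: gap = -1.9 × (9.49 - 5.3) = -7.961%, loss ≈ 21707 × 7.961/100 ≈ 1728.
Year 1979: gap = -1.9 × (9.69 - 5.3) = -8.341%, loss ≈ 21707 × 8.341/100 ≈ 1811.
Year 1980: gap = -1.9 × (10.29 - 5.3) = -9.481%, loss ≈ 21707 × 9.481/100 ≈ 2058.
Year 1981: gap = -1.9 × (7.78 - 5.3) = -4.712%, loss ≈ 21707 × 4.712/100 ≈ 1023.
Total lost output = 1728 + 1811 + 2058 + 1023 = 6620 billion.

$6,620 billion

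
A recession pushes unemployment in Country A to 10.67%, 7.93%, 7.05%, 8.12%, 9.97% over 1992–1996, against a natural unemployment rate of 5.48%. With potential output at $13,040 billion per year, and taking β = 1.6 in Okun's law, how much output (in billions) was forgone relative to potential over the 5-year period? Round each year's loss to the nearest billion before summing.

$3,410 billion

Year 1992: gap = -1.6 × (10.67 - 5.48) = -8.304%, loss ≈ 13040 × 8.304/100 ≈ 1083.
Year 1993: gap = -1.6 × (7.93 - 5.48) = -3.92%, loss ≈ 13040 × 3.92/100 ≈ 511.
Year 1994: gap = -1.6 × (7.05 - 5.48) = -2.512%, loss ≈ 13040 × 2.512/100 ≈ 328.
Year 1995: gap = -1.6 × (8.12 - 5.48) = -4.224%, loss ≈ 13040 × 4.224/100 ≈ 551.
Year 1996: gap = -1.6 × (9.97 - 5.48) = -7.184%, loss ≈ 13040 × 7.184/100 ≈ 937.
Total lost output = 1083 + 511 + 328 + 551 + 937 = 3410 billion.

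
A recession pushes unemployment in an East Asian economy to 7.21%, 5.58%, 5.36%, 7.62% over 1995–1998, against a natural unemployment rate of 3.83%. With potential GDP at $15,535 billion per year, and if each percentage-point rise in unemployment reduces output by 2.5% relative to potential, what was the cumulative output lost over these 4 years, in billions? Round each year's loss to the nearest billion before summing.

Year 1995: gap = -2.5 × (7.21 - 3.83) = -8.45%, loss ≈ 15535 × 8.45/100 ≈ 1313.
Year 1996: gap = -2.5 × (5.58 - 3.83) = -4.375%, loss ≈ 15535 × 4.375/100 ≈ 680.
Year 1997: gap = -2.5 × (5.36 - 3.83) = -3.825%, loss ≈ 15535 × 3.825/100 ≈ 594.
Year 1998: gap = -2.5 × (7.62 - 3.83) = -9.475%, loss ≈ 15535 × 9.475/100 ≈ 1472.
Total lost output = 1313 + 680 + 594 + 1472 = 4059 billion.

$4,059 billion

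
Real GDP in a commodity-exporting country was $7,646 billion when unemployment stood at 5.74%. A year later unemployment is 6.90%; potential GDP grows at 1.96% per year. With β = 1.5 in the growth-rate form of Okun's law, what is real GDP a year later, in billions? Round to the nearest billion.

$7,663 billion

Δu = 6.9 - 5.74 = 1.16 points.
Okun's law (growth form): g_Y = g_Y* - β × Δu = 1.96 - 1.5 × (1.16) = 1.96 - 1.74 = 0.22%.
Real GDP in the next year = 7646 × (1 + 0.22/100) = 7646 × 1.0022 ≈ 7663 billion.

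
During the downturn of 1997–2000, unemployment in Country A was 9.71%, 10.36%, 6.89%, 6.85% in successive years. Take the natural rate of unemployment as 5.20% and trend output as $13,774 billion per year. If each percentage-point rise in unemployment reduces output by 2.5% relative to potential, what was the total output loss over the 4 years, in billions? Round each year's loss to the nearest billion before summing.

$4,480 billion

Year 1997: gap = -2.5 × (9.71 - 5.2) = -11.275%, loss ≈ 13774 × 11.275/100 ≈ 1553.
Year 1998: gap = -2.5 × (10.36 - 5.2) = -12.9%, loss ≈ 13774 × 12.9/100 ≈ 1777.
Year 1999: gap = -2.5 × (6.89 - 5.2) = -4.225%, loss ≈ 13774 × 4.225/100 ≈ 582.
Year 2000: gap = -2.5 × (6.85 - 5.2) = -4.125%, loss ≈ 13774 × 4.125/100 ≈ 568.
Total lost output = 1553 + 1777 + 582 + 568 = 4480 billion.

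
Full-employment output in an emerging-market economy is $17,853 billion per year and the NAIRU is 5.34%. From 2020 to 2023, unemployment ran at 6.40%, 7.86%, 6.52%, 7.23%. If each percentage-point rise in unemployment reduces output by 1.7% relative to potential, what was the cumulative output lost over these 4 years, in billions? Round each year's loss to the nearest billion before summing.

Year 2020: gap = -1.7 × (6.4 - 5.34) = -1.802%, loss ≈ 17853 × 1.802/100 ≈ 322.
Year 2021: gap = -1.7 × (7.86 - 5.34) = -4.284%, loss ≈ 17853 × 4.284/100 ≈ 765.
Year 2022: gap = -1.7 × (6.52 - 5.34) = -2.006%, loss ≈ 17853 × 2.006/100 ≈ 358.
Year 2023: gap = -1.7 × (7.23 - 5.34) = -3.213%, loss ≈ 17853 × 3.213/100 ≈ 574.
Total lost output = 322 + 765 + 358 + 574 = 2019 billion.

$2,019 billion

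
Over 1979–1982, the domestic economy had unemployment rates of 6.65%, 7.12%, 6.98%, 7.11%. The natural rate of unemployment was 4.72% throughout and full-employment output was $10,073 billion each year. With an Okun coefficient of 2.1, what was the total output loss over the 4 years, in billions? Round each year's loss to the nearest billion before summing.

$1,900 billion

Year 1979: gap = -2.1 × (6.65 - 4.72) = -4.053%, loss ≈ 10073 × 4.053/100 ≈ 408.
Year 1980: gap = -2.1 × (7.12 - 4.72) = -5.04%, loss ≈ 10073 × 5.04/100 ≈ 508.
Year 1981: gap = -2.1 × (6.98 - 4.72) = -4.746%, loss ≈ 10073 × 4.746/100 ≈ 478.
Year 1982: gap = -2.1 × (7.11 - 4.72) = -5.019%, loss ≈ 10073 × 5.019/100 ≈ 506.
Total lost output = 408 + 508 + 478 + 506 = 1900 billion.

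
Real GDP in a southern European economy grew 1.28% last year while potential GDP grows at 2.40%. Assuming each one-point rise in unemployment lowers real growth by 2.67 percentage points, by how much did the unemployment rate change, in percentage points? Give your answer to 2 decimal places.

Growth-rate Okun's law: g_Y = g_Y* - β × Δu, so Δu = (g_Y* - g_Y)/β.
Δu = (2.4 - 1.28)/2.67 = 1.12/2.67 = 0.42 percentage points.

0.42 percentage points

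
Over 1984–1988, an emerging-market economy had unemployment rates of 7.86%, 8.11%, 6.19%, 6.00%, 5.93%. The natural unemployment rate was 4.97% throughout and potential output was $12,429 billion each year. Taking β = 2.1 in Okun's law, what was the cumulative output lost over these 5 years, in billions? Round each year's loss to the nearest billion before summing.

$2,412 billion

Year 1984: gap = -2.1 × (7.86 - 4.97) = -6.069%, loss ≈ 12429 × 6.069/100 ≈ 754.
Year 1985: gap = -2.1 × (8.11 - 4.97) = -6.594%, loss ≈ 12429 × 6.594/100 ≈ 820.
Year 1986: gap = -2.1 × (6.19 - 4.97) = -2.562%, loss ≈ 12429 × 2.562/100 ≈ 318.
Year 1987: gap = -2.1 × (6 - 4.97) = -2.163%, loss ≈ 12429 × 2.163/100 ≈ 269.
Year 1988: gap = -2.1 × (5.93 - 4.97) = -2.016%, loss ≈ 12429 × 2.016/100 ≈ 251.
Total lost output = 754 + 820 + 318 + 269 + 251 = 2412 billion.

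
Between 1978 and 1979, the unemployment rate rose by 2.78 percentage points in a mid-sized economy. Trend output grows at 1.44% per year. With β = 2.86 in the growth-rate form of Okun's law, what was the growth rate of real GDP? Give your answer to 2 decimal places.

Growth-rate Okun's law: g_Y = g_Y* - β × Δu.
g_Y = 1.44 - 2.86 × (2.78) = 1.44 - 7.9508 = -6.5108%, i.e. -6.51% to 2 d.p.

-6.51%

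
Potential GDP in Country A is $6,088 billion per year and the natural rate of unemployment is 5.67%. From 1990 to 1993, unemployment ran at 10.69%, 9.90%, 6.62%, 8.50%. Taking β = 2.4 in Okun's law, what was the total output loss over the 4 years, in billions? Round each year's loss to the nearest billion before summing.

Year 1990: gap = -2.4 × (10.69 - 5.67) = -12.048%, loss ≈ 6088 × 12.048/100 ≈ 733.
Year 1991: gap = -2.4 × (9.9 - 5.67) = -10.152%, loss ≈ 6088 × 10.152/100 ≈ 618.
Year 1992: gap = -2.4 × (6.62 - 5.67) = -2.28%, loss ≈ 6088 × 2.28/100 ≈ 139.
Year 1993: gap = -2.4 × (8.5 - 5.67) = -6.792%, loss ≈ 6088 × 6.792/100 ≈ 413.
Total lost output = 733 + 618 + 139 + 413 = 1903 billion.

$1,903 billion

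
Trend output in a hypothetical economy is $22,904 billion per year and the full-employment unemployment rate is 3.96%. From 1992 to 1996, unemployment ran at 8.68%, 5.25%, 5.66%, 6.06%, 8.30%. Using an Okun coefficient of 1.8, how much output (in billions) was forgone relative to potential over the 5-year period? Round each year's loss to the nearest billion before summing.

$5,834 billion

Year 1992: gap = -1.8 × (8.68 - 3.96) = -8.496%, loss ≈ 22904 × 8.496/100 ≈ 1946.
Year 1993: gap = -1.8 × (5.25 - 3.96) = -2.322%, loss ≈ 22904 × 2.322/100 ≈ 532.
Year 1994: gap = -1.8 × (5.66 - 3.96) = -3.06%, loss ≈ 22904 × 3.06/100 ≈ 701.
Year 1995: gap = -1.8 × (6.06 - 3.96) = -3.78%, loss ≈ 22904 × 3.78/100 ≈ 866.
Year 1996: gap = -1.8 × (8.3 - 3.96) = -7.812%, loss ≈ 22904 × 7.812/100 ≈ 1789.
Total lost output = 1946 + 532 + 701 + 866 + 1789 = 5834 billion.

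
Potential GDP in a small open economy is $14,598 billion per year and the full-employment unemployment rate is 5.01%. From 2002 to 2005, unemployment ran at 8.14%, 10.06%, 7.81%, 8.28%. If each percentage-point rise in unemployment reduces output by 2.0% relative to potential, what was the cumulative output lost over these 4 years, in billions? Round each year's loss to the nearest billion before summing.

Year 2002: gap = -2.0 × (8.14 - 5.01) = -6.26%, loss ≈ 14598 × 6.26/100 ≈ 914.
Year 2003: gap = -2.0 × (10.06 - 5.01) = -10.1%, loss ≈ 14598 × 10.1/100 ≈ 1474.
Year 2004: gap = -2.0 × (7.81 - 5.01) = -5.6%, loss ≈ 14598 × 5.6/100 ≈ 817.
Year 2005: gap = -2.0 × (8.28 - 5.01) = -6.54%, loss ≈ 14598 × 6.54/100 ≈ 955.
Total lost output = 914 + 1474 + 817 + 955 = 4160 billion.

$4,160 billion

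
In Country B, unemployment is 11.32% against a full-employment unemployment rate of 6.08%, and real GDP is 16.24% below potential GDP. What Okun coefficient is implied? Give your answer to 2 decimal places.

β ≈ 3.10

Okun's law: output gap = -β × (u - u*).
-16.24 = -β × (11.32 - 6.08) = -β × 5.24, so β = 16.24/5.24 = 3.10.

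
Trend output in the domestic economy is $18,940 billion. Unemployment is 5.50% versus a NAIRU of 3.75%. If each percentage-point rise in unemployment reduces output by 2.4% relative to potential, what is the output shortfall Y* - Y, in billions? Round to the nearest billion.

Output gap = -2.4 × (5.5 - 3.75) = -2.4 × 1.75 = -4.2%.
Actual GDP ≈ 18940 × 0.958 ≈ 18145 billion, so the shortfall is 18940 - 18145 = 795 billion.

$795 billion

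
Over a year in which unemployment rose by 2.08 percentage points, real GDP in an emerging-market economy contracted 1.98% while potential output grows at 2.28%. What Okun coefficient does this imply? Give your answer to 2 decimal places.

Growth form: g_Y = g_Y* - β × Δu, so β = (g_Y* - g_Y)/Δu.
β = (2.28 + 1.98)/2.08 = 4.26/2.08 = 2.05.

β ≈ 2.05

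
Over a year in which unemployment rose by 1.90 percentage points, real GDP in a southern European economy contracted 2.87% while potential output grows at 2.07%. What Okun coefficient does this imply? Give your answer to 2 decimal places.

Growth form: g_Y = g_Y* - β × Δu, so β = (g_Y* - g_Y)/Δu.
β = (2.07 + 2.87)/1.90 = 4.94/1.90 = 2.60.

β ≈ 2.60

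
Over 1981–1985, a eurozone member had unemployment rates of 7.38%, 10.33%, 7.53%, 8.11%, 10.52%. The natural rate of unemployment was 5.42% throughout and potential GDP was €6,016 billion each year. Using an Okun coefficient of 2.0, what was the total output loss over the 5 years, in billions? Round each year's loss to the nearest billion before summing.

€2,019 billion

Year 1981: gap = -2.0 × (7.38 - 5.42) = -3.92%, loss ≈ 6016 × 3.92/100 ≈ 236.
Year 1982: gap = -2.0 × (10.33 - 5.42) = -9.82%, loss ≈ 6016 × 9.82/100 ≈ 591.
Year 1983: gap = -2.0 × (7.53 - 5.42) = -4.22%, loss ≈ 6016 × 4.22/100 ≈ 254.
Year 1984: gap = -2.0 × (8.11 - 5.42) = -5.38%, loss ≈ 6016 × 5.38/100 ≈ 324.
Year 1985: gap = -2.0 × (10.52 - 5.42) = -10.2%, loss ≈ 6016 × 10.2/100 ≈ 614.
Total lost output = 236 + 591 + 254 + 324 + 614 = 2019 billion.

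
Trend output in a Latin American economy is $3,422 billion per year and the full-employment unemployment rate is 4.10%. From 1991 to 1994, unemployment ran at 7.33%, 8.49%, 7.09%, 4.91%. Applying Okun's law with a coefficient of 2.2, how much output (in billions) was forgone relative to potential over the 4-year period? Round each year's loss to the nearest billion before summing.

$859 billion

Year 1991: gap = -2.2 × (7.33 - 4.1) = -7.106%, loss ≈ 3422 × 7.106/100 ≈ 243.
Year 1992: gap = -2.2 × (8.49 - 4.1) = -9.658%, loss ≈ 3422 × 9.658/100 ≈ 330.
Year 1993: gap = -2.2 × (7.09 - 4.1) = -6.578%, loss ≈ 3422 × 6.578/100 ≈ 225.
Year 1994: gap = -2.2 × (4.91 - 4.1) = -1.782%, loss ≈ 3422 × 1.782/100 ≈ 61.
Total lost output = 243 + 330 + 225 + 61 = 859 billion.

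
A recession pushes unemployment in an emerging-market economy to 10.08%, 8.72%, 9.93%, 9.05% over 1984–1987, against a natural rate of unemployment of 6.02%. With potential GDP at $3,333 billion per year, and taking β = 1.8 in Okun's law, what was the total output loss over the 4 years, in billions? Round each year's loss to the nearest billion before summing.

$823 billion

Year 1984: gap = -1.8 × (10.08 - 6.02) = -7.308%, loss ≈ 3333 × 7.308/100 ≈ 244.
Year 1985: gap = -1.8 × (8.72 - 6.02) = -4.86%, loss ≈ 3333 × 4.86/100 ≈ 162.
Year 1986: gap = -1.8 × (9.93 - 6.02) = -7.038%, loss ≈ 3333 × 7.038/100 ≈ 235.
Year 1987: gap = -1.8 × (9.05 - 6.02) = -5.454%, loss ≈ 3333 × 5.454/100 ≈ 182.
Total lost output = 244 + 162 + 235 + 182 = 823 billion.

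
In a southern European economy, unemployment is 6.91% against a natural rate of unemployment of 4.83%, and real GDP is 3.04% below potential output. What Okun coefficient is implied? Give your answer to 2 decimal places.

β ≈ 1.46

Okun's law: output gap = -β × (u - u*).
-3.04 = -β × (6.91 - 4.83) = -β × 2.08, so β = 3.04/2.08 = 1.46.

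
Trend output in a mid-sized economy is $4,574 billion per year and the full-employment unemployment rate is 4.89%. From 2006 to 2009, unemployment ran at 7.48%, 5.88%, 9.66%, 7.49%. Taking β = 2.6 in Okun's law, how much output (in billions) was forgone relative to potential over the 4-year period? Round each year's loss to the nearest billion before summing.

$1,302 billion

Year 2006: gap = -2.6 × (7.48 - 4.89) = -6.734%, loss ≈ 4574 × 6.734/100 ≈ 308.
Year 2007: gap = -2.6 × (5.88 - 4.89) = -2.574%, loss ≈ 4574 × 2.574/100 ≈ 118.
Year 2008: gap = -2.6 × (9.66 - 4.89) = -12.402%, loss ≈ 4574 × 12.402/100 ≈ 567.
Year 2009: gap = -2.6 × (7.49 - 4.89) = -6.76%, loss ≈ 4574 × 6.76/100 ≈ 309.
Total lost output = 308 + 118 + 567 + 309 = 1302 billion.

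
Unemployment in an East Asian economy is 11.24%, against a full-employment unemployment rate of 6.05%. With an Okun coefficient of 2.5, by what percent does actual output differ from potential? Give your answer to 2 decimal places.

-12.98%

The unemployment gap is 11.24 - 6.05 = 5.19 percentage points.
Okun's law gives an output gap of -2.5 × 5.19 = -12.975%, i.e. 12.98% below potential.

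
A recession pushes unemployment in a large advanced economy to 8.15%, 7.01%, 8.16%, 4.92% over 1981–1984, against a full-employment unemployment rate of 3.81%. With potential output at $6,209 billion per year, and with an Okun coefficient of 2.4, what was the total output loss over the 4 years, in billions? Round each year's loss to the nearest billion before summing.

$1,937 billion

Year 1981: gap = -2.4 × (8.15 - 3.81) = -10.416%, loss ≈ 6209 × 10.416/100 ≈ 647.
Year 1982: gap = -2.4 × (7.01 - 3.81) = -7.68%, loss ≈ 6209 × 7.68/100 ≈ 477.
Year 1983: gap = -2.4 × (8.16 - 3.81) = -10.44%, loss ≈ 6209 × 10.44/100 ≈ 648.
Year 1984: gap = -2.4 × (4.92 - 3.81) = -2.664%, loss ≈ 6209 × 2.664/100 ≈ 165.
Total lost output = 647 + 477 + 648 + 165 = 1937 billion.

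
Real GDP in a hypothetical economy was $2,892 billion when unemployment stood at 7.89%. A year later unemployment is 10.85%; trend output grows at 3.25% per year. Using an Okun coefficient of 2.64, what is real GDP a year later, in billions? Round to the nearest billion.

$2,760 billion

Δu = 10.85 - 7.89 = 2.96 points.
Okun's law (growth form): g_Y = g_Y* - β × Δu = 3.25 - 2.64 × (2.96) = 3.25 - 7.8144 = -4.5644%.
Real GDP in the next year = 2892 × (1 - 4.5644/100) = 2892 × 0.954356 ≈ 2760 billion.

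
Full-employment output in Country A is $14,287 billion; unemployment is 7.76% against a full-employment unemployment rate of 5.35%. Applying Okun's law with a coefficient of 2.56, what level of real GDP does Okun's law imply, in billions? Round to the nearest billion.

Unemployment gap = 7.76 - 5.35 = 2.41 points, so the output gap is -2.56 × 2.41 = -6.1696%.
Actual GDP = 14287 × (1 - 6.1696/100) = 14287 × 0.938304 ≈ 13406 billion.

$13,406 billion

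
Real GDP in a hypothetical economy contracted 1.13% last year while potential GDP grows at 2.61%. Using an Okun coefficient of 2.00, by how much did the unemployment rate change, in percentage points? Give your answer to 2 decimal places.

Growth-rate Okun's law: g_Y = g_Y* - β × Δu, so Δu = (g_Y* - g_Y)/β.
Δu = (2.61 + 1.13)/2.00 = 3.74/2.00 = 1.87 percentage points.

1.87 percentage points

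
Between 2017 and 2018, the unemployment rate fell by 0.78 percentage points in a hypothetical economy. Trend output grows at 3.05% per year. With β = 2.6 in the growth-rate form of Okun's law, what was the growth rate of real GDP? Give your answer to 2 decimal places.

Growth-rate Okun's law: g_Y = g_Y* - β × Δu.
g_Y = 3.05 - 2.6 × (-0.78) = 3.05 + 2.028 = 5.078%, i.e. 5.08% to 2 d.p.

5.08%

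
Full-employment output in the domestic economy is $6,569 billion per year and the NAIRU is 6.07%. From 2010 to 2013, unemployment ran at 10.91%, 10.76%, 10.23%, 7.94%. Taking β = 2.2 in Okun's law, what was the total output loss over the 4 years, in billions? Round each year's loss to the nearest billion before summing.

$2,248 billion

Year 2010: gap = -2.2 × (10.91 - 6.07) = -10.648%, loss ≈ 6569 × 10.648/100 ≈ 699.
Year 2011: gap = -2.2 × (10.76 - 6.07) = -10.318%, loss ≈ 6569 × 10.318/100 ≈ 678.
Year 2012: gap = -2.2 × (10.23 - 6.07) = -9.152%, loss ≈ 6569 × 9.152/100 ≈ 601.
Year 2013: gap = -2.2 × (7.94 - 6.07) = -4.114%, loss ≈ 6569 × 4.114/100 ≈ 270.
Total lost output = 699 + 678 + 601 + 270 = 2248 billion.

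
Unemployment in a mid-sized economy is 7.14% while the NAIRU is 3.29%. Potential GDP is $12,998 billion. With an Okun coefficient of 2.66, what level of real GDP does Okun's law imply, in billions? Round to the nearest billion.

$11,667 billion

Unemployment gap = 7.14 - 3.29 = 3.85 points, so the output gap is -2.66 × 3.85 = -10.241%.
Actual GDP = 12998 × (1 - 10.241/100) = 12998 × 0.89759 ≈ 11667 billion.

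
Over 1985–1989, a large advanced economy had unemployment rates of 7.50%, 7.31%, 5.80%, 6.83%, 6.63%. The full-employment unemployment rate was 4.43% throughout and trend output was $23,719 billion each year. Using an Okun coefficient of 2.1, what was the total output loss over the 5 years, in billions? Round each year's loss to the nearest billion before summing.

Year 1985: gap = -2.1 × (7.5 - 4.43) = -6.447%, loss ≈ 23719 × 6.447/100 ≈ 1529.
Year 1986: gap = -2.1 × (7.31 - 4.43) = -6.048%, loss ≈ 23719 × 6.048/100 ≈ 1435.
Year 1987: gap = -2.1 × (5.8 - 4.43) = -2.877%, loss ≈ 23719 × 2.877/100 ≈ 682.
Year 1988: gap = -2.1 × (6.83 - 4.43) = -5.04%, loss ≈ 23719 × 5.04/100 ≈ 1195.
Year 1989: gap = -2.1 × (6.63 - 4.43) = -4.62%, loss ≈ 23719 × 4.62/100 ≈ 1096.
Total lost output = 1529 + 1435 + 682 + 1195 + 1096 = 5937 billion.

$5,937 billion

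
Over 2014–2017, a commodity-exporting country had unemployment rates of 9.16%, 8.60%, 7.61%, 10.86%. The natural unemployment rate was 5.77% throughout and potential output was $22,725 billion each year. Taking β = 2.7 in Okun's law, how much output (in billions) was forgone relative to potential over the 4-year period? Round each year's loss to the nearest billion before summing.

$8,068 billion

Year 2014: gap = -2.7 × (9.16 - 5.77) = -9.153%, loss ≈ 22725 × 9.153/100 ≈ 2080.
Year 2015: gap = -2.7 × (8.6 - 5.77) = -7.641%, loss ≈ 22725 × 7.641/100 ≈ 1736.
Year 2016: gap = -2.7 × (7.61 - 5.77) = -4.968%, loss ≈ 22725 × 4.968/100 ≈ 1129.
Year 2017: gap = -2.7 × (10.86 - 5.77) = -13.743%, loss ≈ 22725 × 13.743/100 ≈ 3123.
Total lost output = 2080 + 1736 + 1129 + 3123 = 8068 billion.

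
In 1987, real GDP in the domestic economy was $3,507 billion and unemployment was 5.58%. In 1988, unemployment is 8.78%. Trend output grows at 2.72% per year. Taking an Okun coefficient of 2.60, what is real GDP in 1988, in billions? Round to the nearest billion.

$3,311 billion

Δu = 8.78 - 5.58 = 3.2 points.
Okun's law (growth form): g_Y = g_Y* - β × Δu = 2.72 - 2.60 × (3.20) = 2.72 - 8.32 = -5.6%.
Real GDP in the next year = 3507 × (1 - 5.6/100) = 3507 × 0.944 ≈ 3311 billion.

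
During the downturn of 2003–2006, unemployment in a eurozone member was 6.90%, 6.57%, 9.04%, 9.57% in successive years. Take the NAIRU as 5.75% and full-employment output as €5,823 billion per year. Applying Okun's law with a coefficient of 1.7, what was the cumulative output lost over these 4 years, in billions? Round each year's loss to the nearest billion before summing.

Year 2003: gap = -1.7 × (6.9 - 5.75) = -1.955%, loss ≈ 5823 × 1.955/100 ≈ 114.
Year 2004: gap = -1.7 × (6.57 - 5.75) = -1.394%, loss ≈ 5823 × 1.394/100 ≈ 81.
Year 2005: gap = -1.7 × (9.04 - 5.75) = -5.593%, loss ≈ 5823 × 5.593/100 ≈ 326.
Year 2006: gap = -1.7 × (9.57 - 5.75) = -6.494%, loss ≈ 5823 × 6.494/100 ≈ 378.
Total lost output = 114 + 81 + 326 + 378 = 899 billion.

€899 billion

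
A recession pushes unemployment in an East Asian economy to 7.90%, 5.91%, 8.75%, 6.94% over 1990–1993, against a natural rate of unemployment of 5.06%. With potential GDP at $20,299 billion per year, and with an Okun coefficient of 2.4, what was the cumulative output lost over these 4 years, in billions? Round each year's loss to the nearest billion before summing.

Year 1990: gap = -2.4 × (7.9 - 5.06) = -6.816%, loss ≈ 20299 × 6.816/100 ≈ 1384.
Year 1991: gap = -2.4 × (5.91 - 5.06) = -2.04%, loss ≈ 20299 × 2.04/100 ≈ 414.
Year 1992: gap = -2.4 × (8.75 - 5.06) = -8.856%, loss ≈ 20299 × 8.856/100 ≈ 1798.
Year 1993: gap = -2.4 × (6.94 - 5.06) = -4.512%, loss ≈ 20299 × 4.512/100 ≈ 916.
Total lost output = 1384 + 414 + 1798 + 916 = 4512 billion.

$4,512 billion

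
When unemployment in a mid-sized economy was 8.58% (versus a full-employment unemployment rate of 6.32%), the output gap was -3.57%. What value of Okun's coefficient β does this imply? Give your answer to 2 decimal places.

Okun's law: output gap = -β × (u - u*).
-3.57 = -β × (8.58 - 6.32) = -β × 2.26, so β = 3.57/2.26 = 1.58.

β ≈ 1.58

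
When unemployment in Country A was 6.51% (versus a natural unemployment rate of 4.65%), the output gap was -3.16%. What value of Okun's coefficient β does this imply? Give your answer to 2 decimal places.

Okun's law: output gap = -β × (u - u*).
-3.16 = -β × (6.51 - 4.65) = -β × 1.86, so β = 3.16/1.86 = 1.70.

β ≈ 1.70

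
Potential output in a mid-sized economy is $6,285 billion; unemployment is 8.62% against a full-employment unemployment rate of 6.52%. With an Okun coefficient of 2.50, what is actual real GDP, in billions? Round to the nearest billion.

$5,955 billion

Unemployment gap = 8.62 - 6.52 = 2.1 points, so the output gap is -2.5 × 2.1 = -5.25%.
Actual GDP = 6285 × (1 - 5.25/100) = 6285 × 0.9475 ≈ 5955 billion.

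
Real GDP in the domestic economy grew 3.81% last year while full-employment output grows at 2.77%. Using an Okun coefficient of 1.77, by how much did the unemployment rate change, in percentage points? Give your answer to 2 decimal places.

Growth-rate Okun's law: g_Y = g_Y* - β × Δu, so Δu = (g_Y* - g_Y)/β.
Δu = (2.77 - 3.81)/1.77 = -1.04/1.77 = -0.59 percentage points.

-0.59 percentage points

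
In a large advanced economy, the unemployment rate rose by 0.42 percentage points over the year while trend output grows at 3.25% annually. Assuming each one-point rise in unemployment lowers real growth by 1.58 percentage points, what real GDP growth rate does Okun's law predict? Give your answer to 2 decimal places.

Growth-rate Okun's law: g_Y = g_Y* - β × Δu.
g_Y = 3.25 - 1.58 × (0.42) = 3.25 - 0.6636 = 2.5864%, i.e. 2.59% to 2 d.p.

2.59%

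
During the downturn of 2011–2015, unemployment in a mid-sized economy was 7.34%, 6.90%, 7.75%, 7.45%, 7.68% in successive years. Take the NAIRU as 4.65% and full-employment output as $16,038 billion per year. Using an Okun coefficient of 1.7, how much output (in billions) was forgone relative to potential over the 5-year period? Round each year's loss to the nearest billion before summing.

$3,780 billion

Year 2011: gap = -1.7 × (7.34 - 4.65) = -4.573%, loss ≈ 16038 × 4.573/100 ≈ 733.
Year 2012: gap = -1.7 × (6.9 - 4.65) = -3.825%, loss ≈ 16038 × 3.825/100 ≈ 613.
Year 2013: gap = -1.7 × (7.75 - 4.65) = -5.27%, loss ≈ 16038 × 5.27/100 ≈ 845.
Year 2014: gap = -1.7 × (7.45 - 4.65) = -4.76%, loss ≈ 16038 × 4.76/100 ≈ 763.
Year 2015: gap = -1.7 × (7.68 - 4.65) = -5.151%, loss ≈ 16038 × 5.151/100 ≈ 826.
Total lost output = 733 + 613 + 845 + 763 + 826 = 3780 billion.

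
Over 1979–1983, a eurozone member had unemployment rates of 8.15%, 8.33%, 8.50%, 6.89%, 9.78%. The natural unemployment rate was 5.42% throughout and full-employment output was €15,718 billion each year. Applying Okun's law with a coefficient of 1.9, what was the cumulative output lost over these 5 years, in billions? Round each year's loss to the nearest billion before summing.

Year 1979: gap = -1.9 × (8.15 - 5.42) = -5.187%, loss ≈ 15718 × 5.187/100 ≈ 815.
Year 1980: gap = -1.9 × (8.33 - 5.42) = -5.529%, loss ≈ 15718 × 5.529/100 ≈ 869.
Year 1981: gap = -1.9 × (8.5 - 5.42) = -5.852%, loss ≈ 15718 × 5.852/100 ≈ 920.
Year 1982: gap = -1.9 × (6.89 - 5.42) = -2.793%, loss ≈ 15718 × 2.793/100 ≈ 439.
Year 1983: gap = -1.9 × (9.78 - 5.42) = -8.284%, loss ≈ 15718 × 8.284/100 ≈ 1302.
Total lost output = 815 + 869 + 920 + 439 + 1302 = 4345 billion.

€4,345 billion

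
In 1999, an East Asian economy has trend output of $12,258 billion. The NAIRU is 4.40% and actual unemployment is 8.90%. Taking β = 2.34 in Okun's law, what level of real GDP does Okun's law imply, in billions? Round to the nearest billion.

$10,967 billion

Unemployment gap = 8.9 - 4.4 = 4.5 points, so the output gap is -2.34 × 4.5 = -10.53%.
Actual GDP = 12258 × (1 - 10.53/100) = 12258 × 0.8947 ≈ 10967 billion.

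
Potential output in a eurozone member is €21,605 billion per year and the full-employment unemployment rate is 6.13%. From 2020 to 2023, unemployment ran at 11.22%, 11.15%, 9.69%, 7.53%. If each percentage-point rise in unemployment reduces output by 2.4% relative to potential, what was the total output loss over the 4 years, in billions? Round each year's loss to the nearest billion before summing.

€7,814 billion

Year 2020: gap = -2.4 × (11.22 - 6.13) = -12.216%, loss ≈ 21605 × 12.216/100 ≈ 2639.
Year 2021: gap = -2.4 × (11.15 - 6.13) = -12.048%, loss ≈ 21605 × 12.048/100 ≈ 2603.
Year 2022: gap = -2.4 × (9.69 - 6.13) = -8.544%, loss ≈ 21605 × 8.544/100 ≈ 1846.
Year 2023: gap = -2.4 × (7.53 - 6.13) = -3.36%, loss ≈ 21605 × 3.36/100 ≈ 726.
Total lost output = 2639 + 2603 + 1846 + 726 = 7814 billion.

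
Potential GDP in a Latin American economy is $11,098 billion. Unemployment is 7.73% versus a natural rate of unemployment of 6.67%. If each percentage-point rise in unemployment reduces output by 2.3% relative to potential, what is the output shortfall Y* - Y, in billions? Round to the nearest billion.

Output gap = -2.3 × (7.73 - 6.67) = -2.3 × 1.06 = -2.438%.
Actual GDP ≈ 11098 × 0.97562 ≈ 10827 billion, so the shortfall is 11098 - 10827 = 271 billion.

$271 billion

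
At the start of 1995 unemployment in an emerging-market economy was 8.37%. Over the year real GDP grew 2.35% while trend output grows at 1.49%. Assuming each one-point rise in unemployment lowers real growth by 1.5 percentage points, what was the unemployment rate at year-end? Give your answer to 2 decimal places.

Growth-rate Okun's law: g_Y = g_Y* - β × Δu, so Δu = (g_Y* - g_Y)/β.
Δu = (1.49 - 2.35)/1.5 = -0.86/1.5 = -0.57 percentage points.
Year-end unemployment = 8.37 - 0.57 = 7.80%.

7.80%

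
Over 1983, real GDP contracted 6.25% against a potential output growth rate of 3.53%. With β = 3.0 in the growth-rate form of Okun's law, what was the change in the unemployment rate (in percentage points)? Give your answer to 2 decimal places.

3.26 percentage points

Growth-rate Okun's law: g_Y = g_Y* - β × Δu, so Δu = (g_Y* - g_Y)/β.
Δu = (3.53 + 6.25)/3.0 = 9.78/3.0 = 3.26 percentage points.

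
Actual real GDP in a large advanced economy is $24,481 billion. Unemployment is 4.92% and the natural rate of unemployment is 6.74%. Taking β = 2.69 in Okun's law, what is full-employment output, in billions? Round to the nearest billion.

Unemployment gap = 4.92 - 6.74 = -1.82 points, so output gap = -2.69 × (-1.82) = 4.8958%.
Since Y = Y* × (1 + gap/100), Y* = 24481/1.048958 ≈ 23338 billion.

$23,338 billion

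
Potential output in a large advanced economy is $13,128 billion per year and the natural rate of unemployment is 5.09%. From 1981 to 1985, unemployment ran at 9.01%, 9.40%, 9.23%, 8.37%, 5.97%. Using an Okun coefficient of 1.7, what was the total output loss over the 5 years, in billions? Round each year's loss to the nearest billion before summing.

Year 1981: gap = -1.7 × (9.01 - 5.09) = -6.664%, loss ≈ 13128 × 6.664/100 ≈ 875.
Year 1982: gap = -1.7 × (9.4 - 5.09) = -7.327%, loss ≈ 13128 × 7.327/100 ≈ 962.
Year 1983: gap = -1.7 × (9.23 - 5.09) = -7.038%, loss ≈ 13128 × 7.038/100 ≈ 924.
Year 1984: gap = -1.7 × (8.37 - 5.09) = -5.576%, loss ≈ 13128 × 5.576/100 ≈ 732.
Year 1985: gap = -1.7 × (5.97 - 5.09) = -1.496%, loss ≈ 13128 × 1.496/100 ≈ 196.
Total lost output = 875 + 962 + 924 + 732 + 196 = 3689 billion.

$3,689 billion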